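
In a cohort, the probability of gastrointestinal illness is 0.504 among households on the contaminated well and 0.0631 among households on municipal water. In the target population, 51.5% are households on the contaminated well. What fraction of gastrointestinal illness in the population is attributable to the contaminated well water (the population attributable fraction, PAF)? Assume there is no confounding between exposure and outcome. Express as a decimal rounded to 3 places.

PAF ≈ 0.783

Let p₁ = 0.504, p₀ = 0.0631.
Overall risk P(Y=1) = π·p₁ + (1−π)·p₀ = 0.515×0.504 + 0.485×0.0631 = 0.29016.
Under exogeneity, PAF = [P(Y=1) − p₀] / P(Y=1).
PAF = (0.29016 − 0.0631) / 0.29016 ≈ 0.7825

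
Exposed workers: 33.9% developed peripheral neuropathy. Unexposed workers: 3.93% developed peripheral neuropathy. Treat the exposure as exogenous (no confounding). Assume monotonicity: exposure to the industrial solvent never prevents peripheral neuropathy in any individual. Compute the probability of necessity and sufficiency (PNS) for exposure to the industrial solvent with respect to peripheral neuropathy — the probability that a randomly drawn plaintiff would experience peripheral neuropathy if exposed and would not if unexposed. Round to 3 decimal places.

PNS ≈ 0.300

p₁ = 0.339, p₀ = 0.0393.
Under exogeneity and monotonicity, PNS = p₁ − p₀.
PNS = 0.339 − 0.0393 = 0.2997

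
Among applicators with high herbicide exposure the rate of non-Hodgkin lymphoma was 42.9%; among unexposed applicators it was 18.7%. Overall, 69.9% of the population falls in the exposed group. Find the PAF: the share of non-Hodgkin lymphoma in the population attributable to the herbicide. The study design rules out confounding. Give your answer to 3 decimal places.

PAF ≈ 0.475

p₁ = 0.429, p₀ = 0.187.
Overall risk P(Y=1) = π·p₁ + (1−π)·p₀ = 0.699×0.429 + 0.301×0.187 = 0.35616.
Under exogeneity, PAF = [P(Y=1) − p₀] / P(Y=1).
PAF = (0.35616 − 0.187) / 0.35616 ≈ 0.4750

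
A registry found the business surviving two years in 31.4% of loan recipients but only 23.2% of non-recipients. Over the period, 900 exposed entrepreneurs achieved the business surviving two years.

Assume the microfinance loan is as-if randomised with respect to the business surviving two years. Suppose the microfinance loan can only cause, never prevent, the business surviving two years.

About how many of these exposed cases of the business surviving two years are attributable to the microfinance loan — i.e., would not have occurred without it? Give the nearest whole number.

p₁ = 0.314, p₀ = 0.232.
PN = (p₁ − p₀)/p₁ = (0.314 − 0.232) / 0.314 ≈ 0.26115.
Attributable cases ≈ PN × (exposed cases) = 0.26115 × 900 ≈ 235.03.

about 235 cases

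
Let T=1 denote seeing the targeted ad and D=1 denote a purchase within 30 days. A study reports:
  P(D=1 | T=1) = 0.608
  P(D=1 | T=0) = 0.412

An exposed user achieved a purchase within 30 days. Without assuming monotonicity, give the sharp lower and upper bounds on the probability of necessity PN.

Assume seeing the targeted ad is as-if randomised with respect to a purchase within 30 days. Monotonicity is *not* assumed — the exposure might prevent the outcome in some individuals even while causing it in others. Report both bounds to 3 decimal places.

0.322 ≤ PN ≤ 0.967

Let p₁ = 0.608, p₀ = 0.412.
Under exogeneity alone the bounds on PN are max{0,(p₁−p₀)/p₁} ≤ PN ≤ min{1,(1−p₀)/p₁}.
  lower = (p₁ − p₀)/p₁ = 0.196 / 0.608 ≈ 0.3224
  upper = min{1, (1 − p₀)/p₁} = 0.588 / 0.608 ≈ 0.9671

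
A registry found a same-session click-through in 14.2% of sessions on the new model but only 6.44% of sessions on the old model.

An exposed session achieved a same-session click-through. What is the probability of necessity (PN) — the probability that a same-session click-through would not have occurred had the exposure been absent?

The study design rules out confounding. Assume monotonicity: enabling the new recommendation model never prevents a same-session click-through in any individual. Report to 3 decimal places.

PN ≈ 0.546

p₁ = 0.142, p₀ = 0.0644.
Under exogeneity and monotonicity, PN = (p₁ − p₀) / p₁.
PN = (0.142 − 0.0644) / 0.142 = 0.0776 / 0.142 ≈ 0.5465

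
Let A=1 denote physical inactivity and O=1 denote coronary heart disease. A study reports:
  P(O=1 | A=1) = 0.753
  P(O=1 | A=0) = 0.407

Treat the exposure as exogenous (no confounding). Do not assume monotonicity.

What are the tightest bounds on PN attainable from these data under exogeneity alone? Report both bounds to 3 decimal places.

0.459 ≤ PN ≤ 0.788

Let p₁ = 0.753, p₀ = 0.407.
Under exogeneity alone the bounds on PN are max{0,(p₁−p₀)/p₁} ≤ PN ≤ min{1,(1−p₀)/p₁}.
  lower = (p₁ − p₀)/p₁ = 0.346 / 0.753 ≈ 0.4595
  upper = min{1, (1 − p₀)/p₁} = 0.593 / 0.753 ≈ 0.7875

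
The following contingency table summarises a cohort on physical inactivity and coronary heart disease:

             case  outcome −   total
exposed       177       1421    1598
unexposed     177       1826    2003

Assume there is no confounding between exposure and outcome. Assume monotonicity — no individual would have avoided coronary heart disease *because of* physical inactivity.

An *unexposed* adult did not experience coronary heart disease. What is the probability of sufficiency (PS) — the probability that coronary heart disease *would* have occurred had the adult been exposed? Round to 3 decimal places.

PS ≈ 0.025

p₁ = P(outcome | exposed) = 177/1598 = 0.11076
p₀ = P(outcome | unexposed) = 177/2003 = 0.088367
Under exogeneity and monotonicity, PS = (p₁ − p₀)/(1 − p₀).
PS = (0.11076 − 0.088367) / 0.91163 ≈ 0.0246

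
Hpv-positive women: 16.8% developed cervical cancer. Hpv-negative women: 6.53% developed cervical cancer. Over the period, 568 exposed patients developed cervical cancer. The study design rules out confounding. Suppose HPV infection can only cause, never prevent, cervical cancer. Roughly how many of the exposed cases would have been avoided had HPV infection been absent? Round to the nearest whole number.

about 347 cases

p₁ = 0.168, p₀ = 0.0653.
PN = (p₁ − p₀)/p₁ = (0.168 − 0.0653) / 0.168 ≈ 0.61131.
Attributable cases ≈ PN × (exposed cases) = 0.61131 × 568 ≈ 347.22.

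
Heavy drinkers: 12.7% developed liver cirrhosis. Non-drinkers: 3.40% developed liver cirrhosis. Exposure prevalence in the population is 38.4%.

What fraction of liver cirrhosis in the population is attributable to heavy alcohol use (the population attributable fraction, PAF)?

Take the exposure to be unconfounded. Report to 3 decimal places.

p₁ = 0.127, p₀ = 0.034.
Overall risk P(Y=1) = π·p₁ + (1−π)·p₀ = 0.384×0.127 + 0.616×0.034 = 0.069712.
Under exogeneity, PAF = [P(Y=1) − p₀] / P(Y=1).
PAF = (0.069712 − 0.034) / 0.069712 ≈ 0.5123

PAF ≈ 0.512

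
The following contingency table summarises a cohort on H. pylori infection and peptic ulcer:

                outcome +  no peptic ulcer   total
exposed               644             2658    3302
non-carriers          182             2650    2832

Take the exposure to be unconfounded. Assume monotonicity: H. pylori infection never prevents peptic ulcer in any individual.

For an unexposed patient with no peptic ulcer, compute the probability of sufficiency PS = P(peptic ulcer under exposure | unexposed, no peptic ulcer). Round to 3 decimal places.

PS ≈ 0.140

p₁ = P(outcome | exposed) = 644/3302 = 0.19503
p₀ = P(outcome | unexposed) = 182/2832 = 0.064266
Under exogeneity and monotonicity, PS = (p₁ − p₀)/(1 − p₀).
PS = (0.19503 − 0.064266) / 0.93573 ≈ 0.1397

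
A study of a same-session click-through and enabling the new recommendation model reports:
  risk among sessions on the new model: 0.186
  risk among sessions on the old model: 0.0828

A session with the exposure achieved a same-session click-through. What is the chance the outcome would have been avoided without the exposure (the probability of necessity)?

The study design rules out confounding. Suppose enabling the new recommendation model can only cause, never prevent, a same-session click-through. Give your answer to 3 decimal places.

PN ≈ 0.555

Let p₁ = 0.186, p₀ = 0.0828.
Under exogeneity and monotonicity, PN = (p₁ − p₀) / p₁.
PN = (0.186 − 0.0828) / 0.186 = 0.1032 / 0.186 ≈ 0.5548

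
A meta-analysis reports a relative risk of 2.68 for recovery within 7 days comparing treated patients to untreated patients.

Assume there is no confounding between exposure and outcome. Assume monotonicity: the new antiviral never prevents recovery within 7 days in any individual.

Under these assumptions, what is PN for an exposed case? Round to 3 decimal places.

PN ≈ 0.627

Under exogeneity and monotonicity, PN = (RR − 1) / RR = 1 − 1/RR.
PN = (2.68 − 1) / 2.68 = 1.68 / 2.68 ≈ 0.6269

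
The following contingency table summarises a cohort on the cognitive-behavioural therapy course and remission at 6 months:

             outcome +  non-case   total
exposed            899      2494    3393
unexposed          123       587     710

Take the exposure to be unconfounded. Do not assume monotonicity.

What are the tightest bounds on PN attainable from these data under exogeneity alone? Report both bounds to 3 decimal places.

0.346 ≤ PN ≤ 1.000

p₁ = P(outcome | exposed) = 899/3393 = 0.26496
p₀ = P(outcome | unexposed) = 123/710 = 0.17324
Under exogeneity alone the bounds on PN are max{0,(p₁−p₀)/p₁} ≤ PN ≤ min{1,(1−p₀)/p₁}.
  lower = (p₁ − p₀)/p₁ = 0.091718 / 0.26496 ≈ 0.3462
  upper = min{1, (1 − p₀)/p₁} = 0.82676 / 0.26496 ≈ 3.1204 → capped at 1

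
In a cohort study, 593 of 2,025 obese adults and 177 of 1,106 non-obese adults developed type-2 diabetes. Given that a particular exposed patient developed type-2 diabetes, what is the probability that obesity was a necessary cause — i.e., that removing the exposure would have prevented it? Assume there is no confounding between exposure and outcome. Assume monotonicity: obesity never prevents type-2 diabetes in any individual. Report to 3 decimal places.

PN ≈ 0.454

p₁ = P(outcome | exposed) = 593/2025 = 0.29284
p₀ = P(outcome | unexposed) = 177/1106 = 0.16004
Under exogeneity and monotonicity, PN = (p₁ − p₀) / p₁.
PN = (0.29284 − 0.16004) / 0.29284 = 0.1328 / 0.29284 ≈ 0.4535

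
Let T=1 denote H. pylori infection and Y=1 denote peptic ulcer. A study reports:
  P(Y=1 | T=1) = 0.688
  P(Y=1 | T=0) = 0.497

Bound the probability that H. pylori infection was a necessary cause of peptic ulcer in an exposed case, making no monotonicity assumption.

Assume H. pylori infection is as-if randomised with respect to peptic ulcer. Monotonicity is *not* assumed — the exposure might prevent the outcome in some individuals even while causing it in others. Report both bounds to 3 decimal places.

Let p₁ = 0.688, p₀ = 0.497.
Under exogeneity alone the bounds on PN are max{0,(p₁−p₀)/p₁} ≤ PN ≤ min{1,(1−p₀)/p₁}.
  lower = (p₁ − p₀)/p₁ = 0.191 / 0.688 ≈ 0.2776
  upper = min{1, (1 − p₀)/p₁} = 0.503 / 0.688 ≈ 0.7311

0.278 ≤ PN ≤ 0.731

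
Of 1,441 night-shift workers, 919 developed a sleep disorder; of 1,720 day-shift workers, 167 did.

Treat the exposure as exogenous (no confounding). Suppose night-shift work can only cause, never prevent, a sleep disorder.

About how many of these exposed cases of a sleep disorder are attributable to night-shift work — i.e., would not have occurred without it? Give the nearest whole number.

about 779 cases

p₁ = P(outcome | exposed) = 919/1441 = 0.63775
p₀ = P(outcome | unexposed) = 167/1720 = 0.097093
PN = (p₁ − p₀)/p₁ = (0.63775 − 0.097093) / 0.63775 ≈ 0.84776.
Attributable cases ≈ PN × (exposed cases) = 0.84776 × 919 ≈ 779.09.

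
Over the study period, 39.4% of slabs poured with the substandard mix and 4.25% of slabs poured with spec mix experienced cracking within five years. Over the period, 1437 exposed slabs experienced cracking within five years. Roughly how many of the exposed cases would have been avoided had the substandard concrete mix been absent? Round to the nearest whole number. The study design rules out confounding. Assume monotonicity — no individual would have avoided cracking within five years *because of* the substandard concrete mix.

p₁ = 0.394, p₀ = 0.0425.
PN = (p₁ − p₀)/p₁ = (0.394 − 0.0425) / 0.394 ≈ 0.89213.
Attributable cases ≈ PN × (exposed cases) = 0.89213 × 1437 ≈ 1281.99.

about 1282 cases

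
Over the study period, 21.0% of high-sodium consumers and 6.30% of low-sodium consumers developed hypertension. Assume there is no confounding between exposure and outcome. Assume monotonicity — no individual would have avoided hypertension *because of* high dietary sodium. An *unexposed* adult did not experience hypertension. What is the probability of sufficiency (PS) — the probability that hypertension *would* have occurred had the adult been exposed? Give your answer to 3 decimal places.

p₁ = 0.21, p₀ = 0.063.
Under exogeneity and monotonicity, PS = (p₁ − p₀) / (1 − p₀).
PS = (0.21 − 0.063) / (1 − 0.063) = 0.147 / 0.937 ≈ 0.1569

PS ≈ 0.157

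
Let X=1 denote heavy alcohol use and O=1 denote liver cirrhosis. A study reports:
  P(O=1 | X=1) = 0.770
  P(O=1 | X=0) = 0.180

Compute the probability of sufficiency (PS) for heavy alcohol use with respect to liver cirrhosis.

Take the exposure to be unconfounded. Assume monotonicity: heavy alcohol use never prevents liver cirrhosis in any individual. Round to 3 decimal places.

Let p₁ = 0.77, p₀ = 0.18.
Under exogeneity and monotonicity, PS = (p₁ − p₀) / (1 − p₀).
PS = (0.77 − 0.18) / (1 − 0.18) = 0.59 / 0.82 ≈ 0.7195

PS ≈ 0.720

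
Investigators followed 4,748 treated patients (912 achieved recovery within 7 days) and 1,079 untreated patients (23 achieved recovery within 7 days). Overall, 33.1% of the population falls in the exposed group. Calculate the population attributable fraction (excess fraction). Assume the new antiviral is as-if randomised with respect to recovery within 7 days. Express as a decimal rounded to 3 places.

p₁ = P(outcome | exposed) = 912/4748 = 0.19208
p₀ = P(outcome | unexposed) = 23/1079 = 0.021316
Overall risk P(Y=1) = π·p₁ + (1−π)·p₀ = 0.331×0.19208 + 0.669×0.021316 = 0.077839.
Under exogeneity, PAF = [P(Y=1) − p₀] / P(Y=1).
PAF = (0.077839 − 0.021316) / 0.077839 ≈ 0.7262

PAF ≈ 0.726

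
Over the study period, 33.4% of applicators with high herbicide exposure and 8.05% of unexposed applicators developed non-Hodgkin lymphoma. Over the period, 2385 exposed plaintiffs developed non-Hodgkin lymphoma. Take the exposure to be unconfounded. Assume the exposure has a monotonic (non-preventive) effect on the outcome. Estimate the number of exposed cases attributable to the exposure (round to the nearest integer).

about 1810 cases

p₁ = 0.334, p₀ = 0.0805.
PN = (p₁ − p₀)/p₁ = (0.334 − 0.0805) / 0.334 ≈ 0.75898.
Attributable cases ≈ PN × (exposed cases) = 0.75898 × 2385 ≈ 1810.17.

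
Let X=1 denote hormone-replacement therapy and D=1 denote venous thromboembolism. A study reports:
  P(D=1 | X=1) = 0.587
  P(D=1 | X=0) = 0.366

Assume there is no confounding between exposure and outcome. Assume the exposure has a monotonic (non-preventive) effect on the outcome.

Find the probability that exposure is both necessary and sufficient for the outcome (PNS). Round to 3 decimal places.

PNS ≈ 0.221

Let p₁ = 0.587, p₀ = 0.366.
Under exogeneity and monotonicity, PNS = p₁ − p₀.
PNS = 0.587 − 0.366 = 0.221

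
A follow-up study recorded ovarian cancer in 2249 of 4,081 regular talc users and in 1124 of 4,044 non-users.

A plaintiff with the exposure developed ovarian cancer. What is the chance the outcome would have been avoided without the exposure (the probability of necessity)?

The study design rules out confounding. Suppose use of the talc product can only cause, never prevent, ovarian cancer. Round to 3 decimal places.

p₁ = P(outcome | exposed) = 2249/4081 = 0.55109
p₀ = P(outcome | unexposed) = 1124/4044 = 0.27794
Under exogeneity and monotonicity, PN = (p₁ − p₀) / p₁.
PN = (0.55109 − 0.27794) / 0.55109 = 0.27315 / 0.55109 ≈ 0.4956

PN ≈ 0.496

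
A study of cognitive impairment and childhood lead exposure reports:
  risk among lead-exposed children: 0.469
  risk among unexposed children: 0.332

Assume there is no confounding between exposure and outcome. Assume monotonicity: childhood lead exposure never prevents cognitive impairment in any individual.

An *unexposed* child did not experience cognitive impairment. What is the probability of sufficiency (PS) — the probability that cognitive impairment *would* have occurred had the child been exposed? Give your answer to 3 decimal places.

PS ≈ 0.205

Let p₁ = 0.469, p₀ = 0.332.
Under exogeneity and monotonicity, PS = (p₁ − p₀) / (1 − p₀).
PS = (0.469 − 0.332) / (1 − 0.332) = 0.137 / 0.668 ≈ 0.2051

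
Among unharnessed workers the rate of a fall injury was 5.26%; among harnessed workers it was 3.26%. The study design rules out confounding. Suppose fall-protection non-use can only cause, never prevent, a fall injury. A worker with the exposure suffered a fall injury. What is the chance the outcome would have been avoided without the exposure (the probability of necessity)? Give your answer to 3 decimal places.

PN ≈ 0.380

p₁ = 0.0526, p₀ = 0.0326.
Under exogeneity and monotonicity, PN = (p₁ − p₀) / p₁.
PN = (0.0526 − 0.0326) / 0.0526 = 0.02 / 0.0526 ≈ 0.3802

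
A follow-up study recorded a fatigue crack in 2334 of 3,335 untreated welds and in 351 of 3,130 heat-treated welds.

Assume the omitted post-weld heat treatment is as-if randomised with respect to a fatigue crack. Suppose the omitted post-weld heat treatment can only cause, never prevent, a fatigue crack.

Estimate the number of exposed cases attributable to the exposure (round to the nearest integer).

about 1960 cases

p₁ = P(outcome | exposed) = 2334/3335 = 0.69985
p₀ = P(outcome | unexposed) = 351/3130 = 0.11214
PN = (p₁ − p₀)/p₁ = (0.69985 − 0.11214) / 0.69985 ≈ 0.83976.
Attributable cases ≈ PN × (exposed cases) = 0.83976 × 2334 ≈ 1960.01.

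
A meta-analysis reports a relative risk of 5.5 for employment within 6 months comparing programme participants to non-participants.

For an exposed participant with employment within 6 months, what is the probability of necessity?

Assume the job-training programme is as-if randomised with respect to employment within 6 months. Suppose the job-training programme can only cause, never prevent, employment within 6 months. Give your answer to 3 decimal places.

PN ≈ 0.818

Under exogeneity and monotonicity, PN = (RR − 1) / RR = 1 − 1/RR.
PN = (5.5 − 1) / 5.5 = 4.5 / 5.5 ≈ 0.8182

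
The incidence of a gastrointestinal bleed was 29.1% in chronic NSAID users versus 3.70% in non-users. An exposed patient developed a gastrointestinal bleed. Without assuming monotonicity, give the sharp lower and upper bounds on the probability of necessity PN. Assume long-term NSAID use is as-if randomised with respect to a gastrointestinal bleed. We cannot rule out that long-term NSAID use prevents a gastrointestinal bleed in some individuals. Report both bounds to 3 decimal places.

p₁ = 0.291, p₀ = 0.037.
Under exogeneity alone the bounds on PN are max{0,(p₁−p₀)/p₁} ≤ PN ≤ min{1,(1−p₀)/p₁}.
  lower = (p₁ − p₀)/p₁ = 0.254 / 0.291 ≈ 0.8729
  upper = min{1, (1 − p₀)/p₁} = 0.963 / 0.291 ≈ 3.3093 → capped at 1

0.873 ≤ PN ≤ 1.000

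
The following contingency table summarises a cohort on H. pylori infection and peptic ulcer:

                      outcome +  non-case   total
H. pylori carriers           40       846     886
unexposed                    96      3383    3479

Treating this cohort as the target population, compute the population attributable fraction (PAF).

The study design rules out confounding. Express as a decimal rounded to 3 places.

p₁ = P(outcome | exposed) = 40/886 = 0.045147
p₀ = P(outcome | unexposed) = 96/3479 = 0.027594
Exposure prevalence π = 886/4365 = 0.20298; overall risk P(Y=1) = 0.031157.
Under exogeneity, PAF = [P(Y=1) − p₀]/P(Y=1).
PAF = (0.031157 − 0.027594) / 0.031157 ≈ 0.1143

PAF ≈ 0.114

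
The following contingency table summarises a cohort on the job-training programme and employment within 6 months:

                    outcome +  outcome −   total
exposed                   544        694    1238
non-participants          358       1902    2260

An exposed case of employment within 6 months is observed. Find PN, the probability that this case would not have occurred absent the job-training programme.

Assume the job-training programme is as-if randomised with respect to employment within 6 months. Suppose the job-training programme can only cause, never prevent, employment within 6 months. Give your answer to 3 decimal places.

p₁ = P(outcome | exposed) = 544/1238 = 0.43942
p₀ = P(outcome | unexposed) = 358/2260 = 0.15841
Under exogeneity and monotonicity, PN = (p₁ − p₀)/p₁.
PN = (0.43942 − 0.15841) / 0.43942 ≈ 0.6395

PN ≈ 0.640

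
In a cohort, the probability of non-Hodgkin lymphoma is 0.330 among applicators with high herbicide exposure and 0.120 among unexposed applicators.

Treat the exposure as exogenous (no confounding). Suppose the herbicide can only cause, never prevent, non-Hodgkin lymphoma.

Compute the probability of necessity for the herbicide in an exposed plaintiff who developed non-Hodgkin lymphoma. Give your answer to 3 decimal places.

PN ≈ 0.636

Let p₁ = 0.33, p₀ = 0.12.
Under exogeneity and monotonicity, PN = (p₁ − p₀) / p₁.
PN = (0.33 − 0.12) / 0.33 = 0.21 / 0.33 ≈ 0.6364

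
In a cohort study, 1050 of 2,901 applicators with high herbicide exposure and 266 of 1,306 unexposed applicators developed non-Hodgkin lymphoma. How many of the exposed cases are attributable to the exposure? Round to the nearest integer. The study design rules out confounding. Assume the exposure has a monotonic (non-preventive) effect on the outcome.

about 459 cases

p₁ = P(outcome | exposed) = 1050/2901 = 0.36194
p₀ = P(outcome | unexposed) = 266/1306 = 0.20368
PN = (p₁ − p₀)/p₁ = (0.36194 − 0.20368) / 0.36194 ≈ 0.43727.
Attributable cases ≈ PN × (exposed cases) = 0.43727 × 1050 ≈ 459.14.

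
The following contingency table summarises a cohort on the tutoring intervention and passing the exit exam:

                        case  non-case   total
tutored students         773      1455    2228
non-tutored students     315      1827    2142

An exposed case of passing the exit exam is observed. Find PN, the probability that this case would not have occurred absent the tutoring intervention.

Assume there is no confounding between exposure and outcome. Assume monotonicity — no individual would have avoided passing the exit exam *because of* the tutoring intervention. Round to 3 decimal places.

PN ≈ 0.576

p₁ = P(outcome | exposed) = 773/2228 = 0.34695
p₀ = P(outcome | unexposed) = 315/2142 = 0.14706
Under exogeneity and monotonicity, PN = (p₁ − p₀) / p₁.
PN = (0.34695 − 0.14706) / 0.34695 = 0.19989 / 0.34695 ≈ 0.5761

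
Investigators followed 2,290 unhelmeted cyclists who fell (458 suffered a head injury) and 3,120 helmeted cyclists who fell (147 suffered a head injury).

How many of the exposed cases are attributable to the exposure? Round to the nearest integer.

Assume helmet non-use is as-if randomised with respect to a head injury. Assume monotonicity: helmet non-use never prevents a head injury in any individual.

p₁ = P(outcome | exposed) = 458/2290 = 0.2
p₀ = P(outcome | unexposed) = 147/3120 = 0.047115
PN = (p₁ − p₀)/p₁ = (0.2 − 0.047115) / 0.2 ≈ 0.76442.
Attributable cases ≈ PN × (exposed cases) = 0.76442 × 458 ≈ 350.11.

about 350 cases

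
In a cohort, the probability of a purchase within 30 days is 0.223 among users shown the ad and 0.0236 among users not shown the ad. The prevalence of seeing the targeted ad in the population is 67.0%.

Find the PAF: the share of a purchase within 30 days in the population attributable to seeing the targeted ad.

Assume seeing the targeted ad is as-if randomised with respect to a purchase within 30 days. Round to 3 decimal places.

PAF ≈ 0.850

Let p₁ = 0.223, p₀ = 0.0236.
Overall risk P(Y=1) = π·p₁ + (1−π)·p₀ = 0.67×0.223 + 0.33×0.0236 = 0.1572.
Under exogeneity, PAF = [P(Y=1) − p₀] / P(Y=1).
PAF = (0.1572 − 0.0236) / 0.1572 ≈ 0.8499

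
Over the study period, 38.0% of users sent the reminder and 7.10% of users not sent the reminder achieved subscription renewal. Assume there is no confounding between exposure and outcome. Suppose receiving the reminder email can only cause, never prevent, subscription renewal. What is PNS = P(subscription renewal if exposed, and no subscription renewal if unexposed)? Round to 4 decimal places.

p₁ = 0.38, p₀ = 0.071.
Under exogeneity and monotonicity, PNS = p₁ − p₀.
PNS = 0.38 − 0.071 = 0.309

PNS ≈ 0.3090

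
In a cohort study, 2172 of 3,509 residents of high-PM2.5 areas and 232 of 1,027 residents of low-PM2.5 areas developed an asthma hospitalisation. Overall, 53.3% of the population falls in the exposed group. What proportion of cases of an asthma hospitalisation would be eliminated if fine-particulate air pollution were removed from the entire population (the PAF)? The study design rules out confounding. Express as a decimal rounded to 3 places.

p₁ = P(outcome | exposed) = 2172/3509 = 0.61898
p₀ = P(outcome | unexposed) = 232/1027 = 0.2259
Overall risk P(Y=1) = π·p₁ + (1−π)·p₀ = 0.533×0.61898 + 0.467×0.2259 = 0.43541.
Under exogeneity, PAF = [P(Y=1) − p₀] / P(Y=1).
PAF = (0.43541 − 0.2259) / 0.43541 ≈ 0.4812

PAF ≈ 0.481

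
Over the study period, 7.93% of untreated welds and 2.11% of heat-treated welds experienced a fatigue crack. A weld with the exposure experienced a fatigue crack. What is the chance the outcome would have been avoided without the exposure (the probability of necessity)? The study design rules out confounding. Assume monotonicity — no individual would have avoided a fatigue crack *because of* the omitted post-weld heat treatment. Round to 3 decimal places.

p₁ = 0.0793, p₀ = 0.0211.
Under exogeneity and monotonicity, PN = (p₁ − p₀) / p₁.
PN = (0.0793 − 0.0211) / 0.0793 = 0.0582 / 0.0793 ≈ 0.7339

PN ≈ 0.734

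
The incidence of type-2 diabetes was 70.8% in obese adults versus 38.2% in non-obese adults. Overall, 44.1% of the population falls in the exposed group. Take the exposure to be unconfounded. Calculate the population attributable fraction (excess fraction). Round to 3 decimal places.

PAF ≈ 0.273

p₁ = 0.708, p₀ = 0.382.
Overall risk P(Y=1) = π·p₁ + (1−π)·p₀ = 0.441×0.708 + 0.559×0.382 = 0.52577.
Under exogeneity, PAF = [P(Y=1) − p₀] / P(Y=1).
PAF = (0.52577 − 0.382) / 0.52577 ≈ 0.2734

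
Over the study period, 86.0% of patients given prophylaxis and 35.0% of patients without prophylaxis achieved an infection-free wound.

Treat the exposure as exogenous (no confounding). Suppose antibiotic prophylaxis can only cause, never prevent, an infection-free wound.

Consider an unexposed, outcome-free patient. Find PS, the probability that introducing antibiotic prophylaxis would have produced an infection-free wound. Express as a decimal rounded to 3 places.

PS ≈ 0.785

p₁ = 0.86, p₀ = 0.35.
Under exogeneity and monotonicity, PS = (p₁ − p₀) / (1 − p₀).
PS = (0.86 − 0.35) / (1 − 0.35) = 0.51 / 0.65 ≈ 0.7846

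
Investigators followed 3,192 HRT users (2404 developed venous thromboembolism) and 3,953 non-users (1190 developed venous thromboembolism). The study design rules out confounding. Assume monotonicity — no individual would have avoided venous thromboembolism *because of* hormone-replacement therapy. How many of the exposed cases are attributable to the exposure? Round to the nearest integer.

about 1443 cases

p₁ = P(outcome | exposed) = 2404/3192 = 0.75313
p₀ = P(outcome | unexposed) = 1190/3953 = 0.30104
PN = (p₁ − p₀)/p₁ = (0.75313 − 0.30104) / 0.75313 ≈ 0.60029.
Attributable cases ≈ PN × (exposed cases) = 0.60029 × 2404 ≈ 1443.09.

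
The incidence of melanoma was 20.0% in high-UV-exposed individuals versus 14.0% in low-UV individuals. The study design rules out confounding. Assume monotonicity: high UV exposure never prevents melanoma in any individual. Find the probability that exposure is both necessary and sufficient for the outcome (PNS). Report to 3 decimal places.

p₁ = 0.2, p₀ = 0.14.
Under exogeneity and monotonicity, PNS = p₁ − p₀.
PNS = 0.2 − 0.14 = 0.06

PNS ≈ 0.060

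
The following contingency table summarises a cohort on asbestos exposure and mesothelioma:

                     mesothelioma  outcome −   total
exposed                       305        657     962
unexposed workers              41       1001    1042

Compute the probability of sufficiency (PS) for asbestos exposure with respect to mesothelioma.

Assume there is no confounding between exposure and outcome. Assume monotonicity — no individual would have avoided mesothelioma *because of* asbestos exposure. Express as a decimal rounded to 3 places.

PS ≈ 0.289

p₁ = P(outcome | exposed) = 305/962 = 0.31705
p₀ = P(outcome | unexposed) = 41/1042 = 0.039347
Under exogeneity and monotonicity, PS = (p₁ − p₀)/(1 − p₀).
PS = (0.31705 − 0.039347) / 0.96065 ≈ 0.2891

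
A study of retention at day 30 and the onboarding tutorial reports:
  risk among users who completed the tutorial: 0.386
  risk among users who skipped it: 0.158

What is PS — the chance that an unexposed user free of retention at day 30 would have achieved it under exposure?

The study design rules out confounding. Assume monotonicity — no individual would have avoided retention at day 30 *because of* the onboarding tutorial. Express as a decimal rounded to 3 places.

Let p₁ = 0.386, p₀ = 0.158.
Under exogeneity and monotonicity, PS = (p₁ − p₀) / (1 − p₀).
PS = (0.386 − 0.158) / (1 − 0.158) = 0.228 / 0.842 ≈ 0.2708

PS ≈ 0.271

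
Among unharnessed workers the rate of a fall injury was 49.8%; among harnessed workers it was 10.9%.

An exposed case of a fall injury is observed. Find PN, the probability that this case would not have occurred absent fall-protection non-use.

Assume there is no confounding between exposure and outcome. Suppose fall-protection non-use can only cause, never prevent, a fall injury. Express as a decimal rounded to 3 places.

p₁ = 0.498, p₀ = 0.109.
Under exogeneity and monotonicity, PN = (p₁ − p₀) / p₁.
PN = (0.498 − 0.109) / 0.498 = 0.389 / 0.498 ≈ 0.7811

PN ≈ 0.781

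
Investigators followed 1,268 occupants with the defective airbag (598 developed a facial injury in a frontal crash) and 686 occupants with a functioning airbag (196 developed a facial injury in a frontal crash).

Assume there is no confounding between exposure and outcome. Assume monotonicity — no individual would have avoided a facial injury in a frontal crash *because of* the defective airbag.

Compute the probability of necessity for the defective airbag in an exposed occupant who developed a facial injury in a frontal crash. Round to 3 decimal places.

PN ≈ 0.394

p₁ = P(outcome | exposed) = 598/1268 = 0.47161
p₀ = P(outcome | unexposed) = 196/686 = 0.28571
Under exogeneity and monotonicity, PN = (p₁ − p₀) / p₁.
PN = (0.47161 − 0.28571) / 0.47161 = 0.18589 / 0.47161 ≈ 0.3942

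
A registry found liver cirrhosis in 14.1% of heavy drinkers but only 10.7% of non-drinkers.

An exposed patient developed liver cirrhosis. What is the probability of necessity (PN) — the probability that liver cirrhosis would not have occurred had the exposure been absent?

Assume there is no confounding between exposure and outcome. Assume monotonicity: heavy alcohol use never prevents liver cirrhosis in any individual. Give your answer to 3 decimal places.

p₁ = 0.141, p₀ = 0.107.
Under exogeneity and monotonicity, PN = (p₁ − p₀) / p₁.
PN = (0.141 − 0.107) / 0.141 = 0.034 / 0.141 ≈ 0.2411

PN ≈ 0.241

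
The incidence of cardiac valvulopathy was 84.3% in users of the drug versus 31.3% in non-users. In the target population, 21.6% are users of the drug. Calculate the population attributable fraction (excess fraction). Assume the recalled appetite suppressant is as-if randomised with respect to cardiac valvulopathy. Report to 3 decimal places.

p₁ = 0.843, p₀ = 0.313.
Overall risk P(Y=1) = π·p₁ + (1−π)·p₀ = 0.216×0.843 + 0.784×0.313 = 0.42748.
Under exogeneity, PAF = [P(Y=1) − p₀] / P(Y=1).
PAF = (0.42748 − 0.313) / 0.42748 ≈ 0.2678

PAF ≈ 0.268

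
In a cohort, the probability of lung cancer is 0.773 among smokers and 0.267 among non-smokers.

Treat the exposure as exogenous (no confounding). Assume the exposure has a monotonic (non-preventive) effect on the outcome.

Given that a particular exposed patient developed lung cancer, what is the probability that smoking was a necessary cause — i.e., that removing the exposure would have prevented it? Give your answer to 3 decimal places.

Let p₁ = 0.773, p₀ = 0.267.
Under exogeneity and monotonicity, PN = (p₁ − p₀) / p₁.
PN = (0.773 − 0.267) / 0.773 = 0.506 / 0.773 ≈ 0.6546

PN ≈ 0.655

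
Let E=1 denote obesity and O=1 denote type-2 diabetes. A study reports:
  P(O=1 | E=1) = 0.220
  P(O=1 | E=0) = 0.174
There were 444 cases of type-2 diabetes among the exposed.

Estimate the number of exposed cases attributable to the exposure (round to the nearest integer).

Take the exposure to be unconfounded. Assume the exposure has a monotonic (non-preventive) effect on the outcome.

about 93 cases

Let p₁ = 0.22, p₀ = 0.174.
PN = (p₁ − p₀)/p₁ = (0.22 − 0.174) / 0.22 ≈ 0.20909.
Attributable cases ≈ PN × (exposed cases) = 0.20909 × 444 ≈ 92.84.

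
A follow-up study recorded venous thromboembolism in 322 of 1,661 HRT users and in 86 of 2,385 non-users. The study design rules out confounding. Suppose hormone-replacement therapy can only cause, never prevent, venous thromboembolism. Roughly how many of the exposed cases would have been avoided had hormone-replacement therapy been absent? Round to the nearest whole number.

p₁ = P(outcome | exposed) = 322/1661 = 0.19386
p₀ = P(outcome | unexposed) = 86/2385 = 0.036059
PN = (p₁ − p₀)/p₁ = (0.19386 − 0.036059) / 0.19386 ≈ 0.81400.
Attributable cases ≈ PN × (exposed cases) = 0.81400 × 322 ≈ 262.11.

about 262 cases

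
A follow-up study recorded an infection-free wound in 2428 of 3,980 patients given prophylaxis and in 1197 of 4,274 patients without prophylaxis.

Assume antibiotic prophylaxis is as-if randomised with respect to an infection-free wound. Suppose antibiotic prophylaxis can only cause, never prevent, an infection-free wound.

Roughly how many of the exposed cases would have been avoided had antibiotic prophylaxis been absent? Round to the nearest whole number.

about 1313 cases

p₁ = P(outcome | exposed) = 2428/3980 = 0.61005
p₀ = P(outcome | unexposed) = 1197/4274 = 0.28007
PN = (p₁ − p₀)/p₁ = (0.61005 − 0.28007) / 0.61005 ≈ 0.54091.
Attributable cases ≈ PN × (exposed cases) = 0.54091 × 2428 ≈ 1313.34.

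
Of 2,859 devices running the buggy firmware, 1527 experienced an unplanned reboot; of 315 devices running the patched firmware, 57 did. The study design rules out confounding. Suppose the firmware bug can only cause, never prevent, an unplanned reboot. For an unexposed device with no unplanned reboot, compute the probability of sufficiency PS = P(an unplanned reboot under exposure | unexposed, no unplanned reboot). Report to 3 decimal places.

PS ≈ 0.431

p₁ = P(outcome | exposed) = 1527/2859 = 0.5341
p₀ = P(outcome | unexposed) = 57/315 = 0.18095
Under exogeneity and monotonicity, PS = (p₁ − p₀) / (1 − p₀).
PS = (0.5341 − 0.18095) / (1 − 0.18095) = 0.35315 / 0.81905 ≈ 0.4312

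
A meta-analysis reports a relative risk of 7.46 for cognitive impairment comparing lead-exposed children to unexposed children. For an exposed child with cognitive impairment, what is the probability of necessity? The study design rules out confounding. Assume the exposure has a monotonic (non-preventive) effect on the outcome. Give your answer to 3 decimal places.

Under exogeneity and monotonicity, PN = (RR − 1) / RR = 1 − 1/RR.
PN = (7.46 − 1) / 7.46 = 6.46 / 7.46 ≈ 0.8660

PN ≈ 0.866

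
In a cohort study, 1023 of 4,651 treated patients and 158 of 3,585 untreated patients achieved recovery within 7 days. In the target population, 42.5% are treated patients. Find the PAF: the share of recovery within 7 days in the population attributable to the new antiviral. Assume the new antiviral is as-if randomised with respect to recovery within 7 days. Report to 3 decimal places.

PAF ≈ 0.629

p₁ = P(outcome | exposed) = 1023/4651 = 0.21995
p₀ = P(outcome | unexposed) = 158/3585 = 0.044073
Overall risk P(Y=1) = π·p₁ + (1−π)·p₀ = 0.425×0.21995 + 0.575×0.044073 = 0.11882.
Under exogeneity, PAF = [P(Y=1) − p₀] / P(Y=1).
PAF = (0.11882 − 0.044073) / 0.11882 ≈ 0.6291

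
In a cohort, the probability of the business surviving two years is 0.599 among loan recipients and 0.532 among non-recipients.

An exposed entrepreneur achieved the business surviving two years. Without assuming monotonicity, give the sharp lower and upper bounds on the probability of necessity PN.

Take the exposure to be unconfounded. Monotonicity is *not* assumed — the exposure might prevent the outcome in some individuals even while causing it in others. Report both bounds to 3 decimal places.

Let p₁ = 0.599, p₀ = 0.532.
Under exogeneity alone the bounds on PN are max{0,(p₁−p₀)/p₁} ≤ PN ≤ min{1,(1−p₀)/p₁}.
  lower = (p₁ − p₀)/p₁ = 0.067 / 0.599 ≈ 0.1119
  upper = min{1, (1 − p₀)/p₁} = 0.468 / 0.599 ≈ 0.7813

0.112 ≤ PN ≤ 0.781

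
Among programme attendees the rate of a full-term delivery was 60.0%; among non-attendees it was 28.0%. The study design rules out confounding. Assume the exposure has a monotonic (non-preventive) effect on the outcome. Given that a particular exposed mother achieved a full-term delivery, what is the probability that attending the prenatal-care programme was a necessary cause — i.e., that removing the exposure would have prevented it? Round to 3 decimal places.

p₁ = 0.6, p₀ = 0.28.
Under exogeneity and monotonicity, PN = (p₁ − p₀) / p₁.
PN = (0.6 − 0.28) / 0.6 = 0.32 / 0.6 ≈ 0.5333

PN ≈ 0.533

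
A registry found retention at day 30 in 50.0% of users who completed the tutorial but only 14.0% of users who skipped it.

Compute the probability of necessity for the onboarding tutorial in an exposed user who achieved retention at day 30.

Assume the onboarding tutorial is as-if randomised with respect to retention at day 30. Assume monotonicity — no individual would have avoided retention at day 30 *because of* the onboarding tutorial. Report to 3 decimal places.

PN ≈ 0.720

p₁ = 0.5, p₀ = 0.14.
Under exogeneity and monotonicity, PN = (p₁ − p₀) / p₁.
PN = (0.5 − 0.14) / 0.5 = 0.36 / 0.5 ≈ 0.7200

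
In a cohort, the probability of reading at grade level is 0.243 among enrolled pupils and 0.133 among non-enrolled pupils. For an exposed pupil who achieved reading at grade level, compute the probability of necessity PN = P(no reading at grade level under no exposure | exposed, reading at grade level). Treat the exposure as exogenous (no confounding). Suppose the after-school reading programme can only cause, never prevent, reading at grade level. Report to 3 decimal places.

Let p₁ = 0.243, p₀ = 0.133.
Under exogeneity and monotonicity, PN = (p₁ − p₀) / p₁.
PN = (0.243 − 0.133) / 0.243 = 0.11 / 0.243 ≈ 0.4527

PN ≈ 0.453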